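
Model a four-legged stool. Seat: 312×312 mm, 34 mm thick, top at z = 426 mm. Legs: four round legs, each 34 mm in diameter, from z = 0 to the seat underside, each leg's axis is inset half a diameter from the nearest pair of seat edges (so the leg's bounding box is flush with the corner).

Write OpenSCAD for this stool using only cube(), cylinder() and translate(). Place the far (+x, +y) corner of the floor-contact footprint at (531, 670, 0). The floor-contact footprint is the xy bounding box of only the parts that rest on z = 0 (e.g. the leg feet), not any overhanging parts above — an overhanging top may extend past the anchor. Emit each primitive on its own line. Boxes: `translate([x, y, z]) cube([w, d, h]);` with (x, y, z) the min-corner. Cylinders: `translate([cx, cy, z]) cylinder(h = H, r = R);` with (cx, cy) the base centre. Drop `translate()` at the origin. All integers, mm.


translate([219, 358, 392]) cube([312, 312, 34]);
translate([236, 375, 0]) cylinder(h = 392, r = 17);
translate([514, 375, 0]) cylinder(h = 392, r = 17);
translate([236, 653, 0]) cylinder(h = 392, r = 17);
translate([514, 653, 0]) cylinder(h = 392, r = 17);


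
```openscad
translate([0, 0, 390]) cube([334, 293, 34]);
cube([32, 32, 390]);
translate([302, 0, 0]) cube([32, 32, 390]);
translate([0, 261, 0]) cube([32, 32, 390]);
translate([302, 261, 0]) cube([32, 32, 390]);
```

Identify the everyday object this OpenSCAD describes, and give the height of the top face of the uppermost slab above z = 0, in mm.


A stool. The seat height is 424 mm.

A 334×293×34 slab at z = 390 on four corner posts — a stool. The seat top is 390 + 34 = 424 mm.


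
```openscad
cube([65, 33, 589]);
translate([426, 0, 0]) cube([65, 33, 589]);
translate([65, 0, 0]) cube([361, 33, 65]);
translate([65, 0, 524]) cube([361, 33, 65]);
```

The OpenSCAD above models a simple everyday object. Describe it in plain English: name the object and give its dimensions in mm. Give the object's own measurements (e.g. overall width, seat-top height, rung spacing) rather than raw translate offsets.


A rectangular picture frame lying in the x–z plane (depth along y). The opening is 361 mm wide (x) by 459 mm tall (z), surrounded by a border 65 mm wide on all four sides. The frame is 33 mm deep and is made of two full-height vertical stiles with two horizontal rails fitted between them.


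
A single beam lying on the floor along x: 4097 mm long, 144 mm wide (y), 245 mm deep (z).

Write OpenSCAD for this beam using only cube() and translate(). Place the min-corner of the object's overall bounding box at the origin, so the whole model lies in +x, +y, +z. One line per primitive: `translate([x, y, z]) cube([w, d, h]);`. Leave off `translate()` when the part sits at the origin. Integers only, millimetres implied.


cube([4097, 144, 245]);


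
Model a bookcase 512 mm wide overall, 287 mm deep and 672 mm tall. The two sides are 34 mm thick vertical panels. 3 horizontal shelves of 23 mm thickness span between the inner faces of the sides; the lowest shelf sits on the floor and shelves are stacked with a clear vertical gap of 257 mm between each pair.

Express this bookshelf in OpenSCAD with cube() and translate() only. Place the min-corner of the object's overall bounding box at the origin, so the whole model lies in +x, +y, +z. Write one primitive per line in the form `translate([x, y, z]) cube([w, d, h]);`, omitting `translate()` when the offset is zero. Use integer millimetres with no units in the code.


cube([34, 287, 672]);
translate([478, 0, 0]) cube([34, 287, 672]);
translate([34, 0, 0]) cube([444, 287, 23]);
translate([34, 0, 280]) cube([444, 287, 23]);
translate([34, 0, 560]) cube([444, 287, 23]);


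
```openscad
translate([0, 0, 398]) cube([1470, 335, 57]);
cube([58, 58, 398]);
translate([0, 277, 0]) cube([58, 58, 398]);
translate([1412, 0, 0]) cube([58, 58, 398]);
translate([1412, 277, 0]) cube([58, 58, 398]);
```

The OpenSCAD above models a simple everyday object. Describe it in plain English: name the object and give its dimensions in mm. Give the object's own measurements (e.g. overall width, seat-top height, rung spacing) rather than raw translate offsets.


A long wooden bench with a 1470 mm (x) × 335 mm (y) seat, 57 mm thick, its top surface 455 mm above the floor. Four 58 mm square legs at the seat corners, flush with the edges, run from z = 0 to the seat underside.


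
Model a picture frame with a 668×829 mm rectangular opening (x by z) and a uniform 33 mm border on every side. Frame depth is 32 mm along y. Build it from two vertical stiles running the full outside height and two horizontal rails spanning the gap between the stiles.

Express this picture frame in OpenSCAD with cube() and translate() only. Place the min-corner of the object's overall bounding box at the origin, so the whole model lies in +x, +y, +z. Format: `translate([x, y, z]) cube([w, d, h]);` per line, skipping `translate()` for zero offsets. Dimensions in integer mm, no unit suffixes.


cube([33, 32, 895]);
translate([701, 0, 0]) cube([33, 32, 895]);
translate([33, 0, 0]) cube([668, 32, 33]);
translate([33, 0, 862]) cube([668, 32, 33]);


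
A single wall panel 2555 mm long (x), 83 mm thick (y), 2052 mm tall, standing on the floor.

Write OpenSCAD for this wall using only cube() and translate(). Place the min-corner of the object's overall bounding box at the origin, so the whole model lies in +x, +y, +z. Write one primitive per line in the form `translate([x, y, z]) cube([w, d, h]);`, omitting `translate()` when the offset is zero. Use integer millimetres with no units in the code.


cube([2555, 83, 2052]);


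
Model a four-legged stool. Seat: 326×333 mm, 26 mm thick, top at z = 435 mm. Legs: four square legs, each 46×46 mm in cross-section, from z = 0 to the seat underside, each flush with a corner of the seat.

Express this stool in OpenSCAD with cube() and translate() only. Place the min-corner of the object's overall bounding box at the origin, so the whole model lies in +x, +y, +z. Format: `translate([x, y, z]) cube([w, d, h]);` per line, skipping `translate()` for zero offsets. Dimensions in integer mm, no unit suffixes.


// leg_h = 435 - 26 = 409
translate([0, 0, 409]) cube([326, 333, 26]);
cube([46, 46, 409]);
translate([280, 0, 0]) cube([46, 46, 409]);
translate([0, 287, 0]) cube([46, 46, 409]);
translate([280, 287, 0]) cube([46, 46, 409]);


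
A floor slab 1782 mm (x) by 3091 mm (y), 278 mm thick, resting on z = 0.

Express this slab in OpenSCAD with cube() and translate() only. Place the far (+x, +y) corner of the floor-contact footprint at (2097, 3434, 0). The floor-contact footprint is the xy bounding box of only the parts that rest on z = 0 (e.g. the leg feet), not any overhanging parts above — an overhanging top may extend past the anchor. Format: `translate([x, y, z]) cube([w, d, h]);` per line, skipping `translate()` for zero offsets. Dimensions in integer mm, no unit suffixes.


translate([315, 343, 0]) cube([1782, 3091, 278]);


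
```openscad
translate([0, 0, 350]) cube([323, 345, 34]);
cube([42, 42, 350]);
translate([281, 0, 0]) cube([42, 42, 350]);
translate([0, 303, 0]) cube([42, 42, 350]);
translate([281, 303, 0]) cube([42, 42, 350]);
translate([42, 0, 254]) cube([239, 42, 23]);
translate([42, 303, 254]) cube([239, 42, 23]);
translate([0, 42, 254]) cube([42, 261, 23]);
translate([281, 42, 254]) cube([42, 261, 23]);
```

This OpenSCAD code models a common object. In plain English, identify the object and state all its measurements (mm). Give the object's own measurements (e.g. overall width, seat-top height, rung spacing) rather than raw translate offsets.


A simple wooden stool: a rectangular seat 323 mm (x) by 345 mm (y), 34 mm thick, top face at z = 384 mm, on four square legs, each 42×42 mm in cross-section. The legs rest on z = 0, each flush with a corner of the seat. Four stretchers, 42 mm wide and 23 mm tall, connect adjacent legs with their undersides at z = 254 mm, each running between the inner faces of the legs it joins and aligned with the legs' outer faces on the other axis.


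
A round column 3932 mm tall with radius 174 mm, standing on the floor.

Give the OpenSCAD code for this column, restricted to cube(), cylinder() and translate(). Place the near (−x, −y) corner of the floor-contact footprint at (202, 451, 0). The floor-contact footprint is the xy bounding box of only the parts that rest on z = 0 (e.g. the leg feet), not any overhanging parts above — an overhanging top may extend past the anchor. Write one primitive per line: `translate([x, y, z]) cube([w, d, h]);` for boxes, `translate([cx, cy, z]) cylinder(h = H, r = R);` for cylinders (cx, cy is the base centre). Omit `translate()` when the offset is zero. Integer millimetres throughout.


translate([376, 625, 0]) cylinder(h = 3932, r = 174);


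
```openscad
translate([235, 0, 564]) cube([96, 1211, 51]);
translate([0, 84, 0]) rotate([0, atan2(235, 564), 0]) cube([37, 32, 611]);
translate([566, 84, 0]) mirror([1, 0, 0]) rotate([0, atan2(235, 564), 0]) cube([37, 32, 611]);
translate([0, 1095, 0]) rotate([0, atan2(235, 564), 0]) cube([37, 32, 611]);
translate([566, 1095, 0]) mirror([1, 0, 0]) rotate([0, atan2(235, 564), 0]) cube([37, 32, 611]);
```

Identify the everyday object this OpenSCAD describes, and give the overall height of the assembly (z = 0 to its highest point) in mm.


A sawhorse. The overall height is 615 mm.

A beam across two mirrored pairs of raked legs — a sawhorse. The beam's underside is at z = 564 (matching the legs' vertical rise in atan2(235, 564)) and the beam is 51 mm tall, so its top is at 564 + 51 = 615 mm. The raked legs top out at the beam's underside, so that is the highest point.


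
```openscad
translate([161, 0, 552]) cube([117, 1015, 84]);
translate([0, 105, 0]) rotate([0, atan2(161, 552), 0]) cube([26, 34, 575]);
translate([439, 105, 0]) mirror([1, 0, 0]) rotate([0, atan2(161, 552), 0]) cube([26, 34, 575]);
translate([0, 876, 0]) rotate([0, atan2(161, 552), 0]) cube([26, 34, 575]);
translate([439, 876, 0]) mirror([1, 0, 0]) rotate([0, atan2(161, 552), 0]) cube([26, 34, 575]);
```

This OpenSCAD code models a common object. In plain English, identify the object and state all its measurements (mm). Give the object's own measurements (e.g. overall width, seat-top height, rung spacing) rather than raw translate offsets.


A sawhorse. A 117×1015×84 mm beam (x, y, z) sits on two A-frame leg pairs. Each pair is two raked legs of 26×34 mm section (34 mm along y) splaying symmetrically in x. Each leg rises 552 mm vertically over 161 mm of horizontal reach and is 575 mm long along its own axis. Every leg's outer bottom edge rests on the floor and its outer top edge meets a bottom edge of the beam — the left legs (tilting toward +x) meet the beam's −x bottom edge, the right legs (their mirror images, tilting toward −x) meet its +x bottom edge — so the leg tops tuck under the beam, the beam's underside is 552 mm above the floor, and the feet are 439 mm apart outside-to-outside with the beam centred between them. The two leg pairs are set in 105 mm from either end of the beam.


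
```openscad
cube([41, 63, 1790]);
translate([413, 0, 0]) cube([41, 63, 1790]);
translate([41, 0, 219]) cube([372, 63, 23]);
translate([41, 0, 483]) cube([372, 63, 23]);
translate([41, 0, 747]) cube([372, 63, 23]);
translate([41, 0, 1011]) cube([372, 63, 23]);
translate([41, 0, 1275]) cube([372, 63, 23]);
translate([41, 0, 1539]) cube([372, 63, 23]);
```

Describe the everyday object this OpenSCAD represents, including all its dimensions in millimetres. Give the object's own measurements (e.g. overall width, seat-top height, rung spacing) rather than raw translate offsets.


A straight ladder. Two 41×63 mm vertical rails, 1790 mm tall, stand 454 mm apart (outside-to-outside) with their front faces coplanar on the −y side. 6 rungs, each 63 mm deep and 23 mm tall, span between the inner faces of the rails, front faces flush with the rails. The lowest rung's underside is at z = 219 mm and rungs are spaced 264 mm apart (underside to underside).


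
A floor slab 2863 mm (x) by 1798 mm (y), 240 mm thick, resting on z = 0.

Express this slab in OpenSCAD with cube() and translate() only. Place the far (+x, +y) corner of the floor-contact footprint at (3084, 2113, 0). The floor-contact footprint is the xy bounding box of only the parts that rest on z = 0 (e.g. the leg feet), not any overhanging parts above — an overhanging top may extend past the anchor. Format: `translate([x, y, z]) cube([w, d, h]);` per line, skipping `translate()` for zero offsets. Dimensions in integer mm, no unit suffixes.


translate([221, 315, 0]) cube([2863, 1798, 240]);


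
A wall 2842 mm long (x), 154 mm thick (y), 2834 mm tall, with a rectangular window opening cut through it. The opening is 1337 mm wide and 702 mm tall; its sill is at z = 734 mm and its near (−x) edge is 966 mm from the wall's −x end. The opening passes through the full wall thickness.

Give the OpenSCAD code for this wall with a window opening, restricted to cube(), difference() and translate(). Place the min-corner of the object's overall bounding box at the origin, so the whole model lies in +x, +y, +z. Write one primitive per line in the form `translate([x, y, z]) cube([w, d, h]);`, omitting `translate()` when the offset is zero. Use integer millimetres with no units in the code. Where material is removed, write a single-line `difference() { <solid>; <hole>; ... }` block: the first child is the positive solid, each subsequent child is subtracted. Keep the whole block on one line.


difference() { cube([2842, 154, 2834]); translate([966, 0, 734]) cube([1337, 154, 702]); }


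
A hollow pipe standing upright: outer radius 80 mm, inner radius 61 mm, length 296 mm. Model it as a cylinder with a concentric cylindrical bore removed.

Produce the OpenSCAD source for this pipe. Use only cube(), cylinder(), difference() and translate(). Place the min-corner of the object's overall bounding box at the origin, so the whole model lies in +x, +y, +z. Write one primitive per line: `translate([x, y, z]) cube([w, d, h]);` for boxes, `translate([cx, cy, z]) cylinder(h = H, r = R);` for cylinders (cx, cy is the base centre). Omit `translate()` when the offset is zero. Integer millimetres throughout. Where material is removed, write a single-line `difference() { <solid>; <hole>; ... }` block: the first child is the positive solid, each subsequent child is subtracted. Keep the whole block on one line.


difference() { translate([80, 80, 0]) cylinder(h = 296, r = 80); translate([80, 80, 0]) cylinder(h = 296, r = 61); }


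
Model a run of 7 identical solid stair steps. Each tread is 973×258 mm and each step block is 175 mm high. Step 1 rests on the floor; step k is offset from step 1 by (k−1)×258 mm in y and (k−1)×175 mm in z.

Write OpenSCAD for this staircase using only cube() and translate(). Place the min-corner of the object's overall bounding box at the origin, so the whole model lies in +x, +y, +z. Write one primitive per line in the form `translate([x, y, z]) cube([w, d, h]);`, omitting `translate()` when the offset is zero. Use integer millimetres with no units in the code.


cube([973, 258, 175]);
translate([0, 258, 175]) cube([973, 258, 175]);
translate([0, 516, 350]) cube([973, 258, 175]);
translate([0, 774, 525]) cube([973, 258, 175]);
translate([0, 1032, 700]) cube([973, 258, 175]);
translate([0, 1290, 875]) cube([973, 258, 175]);
translate([0, 1548, 1050]) cube([973, 258, 175]);


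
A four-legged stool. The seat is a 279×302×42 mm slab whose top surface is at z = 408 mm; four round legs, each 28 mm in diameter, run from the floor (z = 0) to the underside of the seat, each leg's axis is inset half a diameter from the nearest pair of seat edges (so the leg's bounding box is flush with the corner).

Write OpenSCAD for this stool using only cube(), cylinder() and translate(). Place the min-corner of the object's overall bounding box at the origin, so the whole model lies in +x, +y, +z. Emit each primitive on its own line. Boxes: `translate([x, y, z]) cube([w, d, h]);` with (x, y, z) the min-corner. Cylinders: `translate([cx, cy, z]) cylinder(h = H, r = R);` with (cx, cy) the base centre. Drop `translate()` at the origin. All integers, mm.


translate([0, 0, 366]) cube([279, 302, 42]);
translate([14, 14, 0]) cylinder(h = 366, r = 14);
translate([265, 14, 0]) cylinder(h = 366, r = 14);
translate([14, 288, 0]) cylinder(h = 366, r = 14);
translate([265, 288, 0]) cylinder(h = 366, r = 14);


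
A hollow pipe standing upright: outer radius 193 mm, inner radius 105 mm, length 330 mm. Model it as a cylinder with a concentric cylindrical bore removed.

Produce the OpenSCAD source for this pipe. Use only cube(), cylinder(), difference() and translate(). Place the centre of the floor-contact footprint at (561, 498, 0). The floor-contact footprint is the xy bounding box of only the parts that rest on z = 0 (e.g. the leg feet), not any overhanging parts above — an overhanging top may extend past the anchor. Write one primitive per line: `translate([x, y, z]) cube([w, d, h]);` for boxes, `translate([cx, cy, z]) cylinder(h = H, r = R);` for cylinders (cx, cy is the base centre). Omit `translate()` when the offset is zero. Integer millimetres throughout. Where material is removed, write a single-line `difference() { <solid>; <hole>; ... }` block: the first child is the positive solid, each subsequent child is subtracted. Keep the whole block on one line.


difference() { translate([561, 498, 0]) cylinder(h = 330, r = 193); translate([561, 498, 0]) cylinder(h = 330, r = 105); }


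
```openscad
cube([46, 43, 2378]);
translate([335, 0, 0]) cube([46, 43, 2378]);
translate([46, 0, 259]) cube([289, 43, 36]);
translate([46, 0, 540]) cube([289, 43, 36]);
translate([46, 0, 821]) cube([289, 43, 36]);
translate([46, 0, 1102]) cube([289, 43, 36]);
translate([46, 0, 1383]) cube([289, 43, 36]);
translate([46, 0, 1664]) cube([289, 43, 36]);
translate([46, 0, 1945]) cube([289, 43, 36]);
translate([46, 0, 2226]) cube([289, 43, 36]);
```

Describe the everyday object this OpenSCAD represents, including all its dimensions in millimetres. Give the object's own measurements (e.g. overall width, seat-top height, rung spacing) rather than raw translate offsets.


A straight ladder. Two 46×43 mm vertical rails, 2378 mm tall, stand 381 mm apart (outside-to-outside) with their front faces coplanar on the −y side. 8 rungs, each 43 mm deep and 36 mm tall, span between the inner faces of the rails, front faces flush with the rails. The lowest rung's underside is at z = 259 mm and rungs are spaced 281 mm apart (underside to underside).


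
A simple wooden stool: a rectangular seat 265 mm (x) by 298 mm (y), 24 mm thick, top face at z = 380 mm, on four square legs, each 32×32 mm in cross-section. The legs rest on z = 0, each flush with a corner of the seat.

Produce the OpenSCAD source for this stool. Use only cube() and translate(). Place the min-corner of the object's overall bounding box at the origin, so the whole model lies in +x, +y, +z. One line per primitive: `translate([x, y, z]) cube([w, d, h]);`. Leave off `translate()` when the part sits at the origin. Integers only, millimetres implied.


translate([0, 0, 356]) cube([265, 298, 24]);
cube([32, 32, 356]);
translate([233, 0, 0]) cube([32, 32, 356]);
translate([0, 266, 0]) cube([32, 32, 356]);
translate([233, 266, 0]) cube([32, 32, 356]);


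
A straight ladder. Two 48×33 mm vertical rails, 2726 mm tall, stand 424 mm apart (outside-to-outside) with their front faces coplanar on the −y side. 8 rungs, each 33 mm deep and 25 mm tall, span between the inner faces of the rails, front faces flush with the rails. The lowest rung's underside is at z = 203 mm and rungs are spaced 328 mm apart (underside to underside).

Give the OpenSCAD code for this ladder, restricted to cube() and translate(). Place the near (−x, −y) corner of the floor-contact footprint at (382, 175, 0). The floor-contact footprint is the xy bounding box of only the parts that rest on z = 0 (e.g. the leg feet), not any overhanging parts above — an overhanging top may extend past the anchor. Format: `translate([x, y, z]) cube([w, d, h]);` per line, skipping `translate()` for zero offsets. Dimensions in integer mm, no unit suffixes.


translate([382, 175, 0]) cube([48, 33, 2726]);
translate([758, 175, 0]) cube([48, 33, 2726]);
translate([430, 175, 203]) cube([328, 33, 25]);
translate([430, 175, 531]) cube([328, 33, 25]);
translate([430, 175, 859]) cube([328, 33, 25]);
translate([430, 175, 1187]) cube([328, 33, 25]);
translate([430, 175, 1515]) cube([328, 33, 25]);
translate([430, 175, 1843]) cube([328, 33, 25]);
translate([430, 175, 2171]) cube([328, 33, 25]);
translate([430, 175, 2499]) cube([328, 33, 25]);


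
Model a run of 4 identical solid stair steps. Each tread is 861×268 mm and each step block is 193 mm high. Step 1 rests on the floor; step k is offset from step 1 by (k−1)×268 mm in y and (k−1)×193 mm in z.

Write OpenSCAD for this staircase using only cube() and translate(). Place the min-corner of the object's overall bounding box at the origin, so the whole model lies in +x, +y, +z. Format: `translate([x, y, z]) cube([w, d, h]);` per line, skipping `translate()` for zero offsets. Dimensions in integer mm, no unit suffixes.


cube([861, 268, 193]);
translate([0, 268, 193]) cube([861, 268, 193]);
translate([0, 536, 386]) cube([861, 268, 193]);
translate([0, 804, 579]) cube([861, 268, 193]);


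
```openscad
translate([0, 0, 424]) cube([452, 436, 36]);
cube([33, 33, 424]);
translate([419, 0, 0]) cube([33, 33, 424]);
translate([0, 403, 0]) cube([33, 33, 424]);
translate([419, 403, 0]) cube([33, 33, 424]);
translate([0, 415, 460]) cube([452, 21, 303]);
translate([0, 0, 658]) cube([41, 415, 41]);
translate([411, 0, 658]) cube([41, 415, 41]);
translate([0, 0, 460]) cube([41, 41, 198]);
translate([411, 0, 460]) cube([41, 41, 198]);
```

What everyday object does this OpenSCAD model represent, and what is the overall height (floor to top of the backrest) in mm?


A chair. The overall height is 763 mm.

A slab on four corner posts with a tall panel at the back — a chair. The seat slab sits at z = 424 with thickness 36, and the 303 mm backrest starts at the seat top, so the overall height is 424 + 36 + 303 = 763 mm.


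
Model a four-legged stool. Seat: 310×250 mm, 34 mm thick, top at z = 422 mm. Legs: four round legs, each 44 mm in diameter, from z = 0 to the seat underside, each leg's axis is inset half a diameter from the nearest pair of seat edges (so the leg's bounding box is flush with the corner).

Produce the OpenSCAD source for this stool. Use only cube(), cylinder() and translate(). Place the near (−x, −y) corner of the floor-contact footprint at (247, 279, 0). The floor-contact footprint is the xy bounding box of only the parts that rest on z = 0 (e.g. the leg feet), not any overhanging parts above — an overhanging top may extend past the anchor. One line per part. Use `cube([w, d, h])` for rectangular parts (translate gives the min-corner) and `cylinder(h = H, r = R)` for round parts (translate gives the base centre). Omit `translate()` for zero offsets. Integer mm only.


translate([247, 279, 388]) cube([310, 250, 34]);
translate([269, 301, 0]) cylinder(h = 388, r = 22);
translate([535, 301, 0]) cylinder(h = 388, r = 22);
translate([269, 507, 0]) cylinder(h = 388, r = 22);
translate([535, 507, 0]) cylinder(h = 388, r = 22);


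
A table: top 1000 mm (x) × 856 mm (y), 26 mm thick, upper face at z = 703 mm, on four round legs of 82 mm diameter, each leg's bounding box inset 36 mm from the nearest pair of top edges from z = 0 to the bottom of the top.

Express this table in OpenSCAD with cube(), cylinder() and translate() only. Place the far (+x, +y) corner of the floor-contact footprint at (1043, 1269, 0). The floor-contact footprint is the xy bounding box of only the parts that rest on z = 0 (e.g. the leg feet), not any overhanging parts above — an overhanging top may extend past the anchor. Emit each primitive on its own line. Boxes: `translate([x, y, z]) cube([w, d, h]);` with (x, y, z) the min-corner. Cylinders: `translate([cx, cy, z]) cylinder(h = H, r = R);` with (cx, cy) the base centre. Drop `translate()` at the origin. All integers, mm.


translate([79, 449, 677]) cube([1000, 856, 26]);
translate([156, 526, 0]) cylinder(h = 677, r = 41);
translate([1002, 526, 0]) cylinder(h = 677, r = 41);
translate([156, 1228, 0]) cylinder(h = 677, r = 41);
translate([1002, 1228, 0]) cylinder(h = 677, r = 41);


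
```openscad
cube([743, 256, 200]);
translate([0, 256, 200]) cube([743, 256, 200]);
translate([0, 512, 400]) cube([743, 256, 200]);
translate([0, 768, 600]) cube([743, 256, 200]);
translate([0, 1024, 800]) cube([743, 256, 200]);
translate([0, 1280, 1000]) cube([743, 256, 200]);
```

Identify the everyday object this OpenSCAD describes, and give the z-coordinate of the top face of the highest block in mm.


A staircase. The total rise is 1200 mm.

6 identical blocks, each offset up and back from the previous — a staircase. Each step is 200 mm tall and there are 6 of them, so the total rise is 6 × 200 = 1200 mm.


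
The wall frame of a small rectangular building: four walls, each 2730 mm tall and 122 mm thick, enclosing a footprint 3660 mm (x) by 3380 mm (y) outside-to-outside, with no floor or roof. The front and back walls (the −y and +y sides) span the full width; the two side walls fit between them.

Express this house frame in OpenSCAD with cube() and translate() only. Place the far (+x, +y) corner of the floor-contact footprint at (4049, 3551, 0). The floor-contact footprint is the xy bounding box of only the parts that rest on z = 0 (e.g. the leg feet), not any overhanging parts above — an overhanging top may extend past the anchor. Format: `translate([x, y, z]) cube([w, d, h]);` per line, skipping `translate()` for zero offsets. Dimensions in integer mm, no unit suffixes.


translate([389, 171, 0]) cube([3660, 122, 2730]);
translate([389, 3429, 0]) cube([3660, 122, 2730]);
translate([389, 293, 0]) cube([122, 3136, 2730]);
translate([3927, 293, 0]) cube([122, 3136, 2730]);


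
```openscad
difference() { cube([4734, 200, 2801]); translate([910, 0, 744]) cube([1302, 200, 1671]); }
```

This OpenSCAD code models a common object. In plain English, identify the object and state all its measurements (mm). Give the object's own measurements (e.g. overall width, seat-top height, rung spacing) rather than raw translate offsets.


A wall 4734 mm long (x), 200 mm thick (y), 2801 mm tall, with a rectangular window opening cut through it. The opening is 1302 mm wide and 1671 mm tall; its sill is at z = 744 mm and its near (−x) edge is 910 mm from the wall's −x end. The opening passes through the full wall thickness.


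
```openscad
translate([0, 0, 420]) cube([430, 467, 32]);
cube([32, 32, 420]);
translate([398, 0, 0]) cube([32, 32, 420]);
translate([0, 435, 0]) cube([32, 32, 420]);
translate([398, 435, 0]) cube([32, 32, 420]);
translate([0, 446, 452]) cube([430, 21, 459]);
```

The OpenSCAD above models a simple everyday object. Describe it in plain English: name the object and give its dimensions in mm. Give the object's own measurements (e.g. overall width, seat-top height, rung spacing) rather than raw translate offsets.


A chair. The seat is a 430×467×32 mm slab with its top at z = 452 mm, on four 32×32 mm corner legs (flush with the seat edges, standing on z = 0). A flat backrest 21 mm thick, 459 mm tall, spans the full seat width and rises from the seat top along its +y edge, rear face flush with the rear of the seat.


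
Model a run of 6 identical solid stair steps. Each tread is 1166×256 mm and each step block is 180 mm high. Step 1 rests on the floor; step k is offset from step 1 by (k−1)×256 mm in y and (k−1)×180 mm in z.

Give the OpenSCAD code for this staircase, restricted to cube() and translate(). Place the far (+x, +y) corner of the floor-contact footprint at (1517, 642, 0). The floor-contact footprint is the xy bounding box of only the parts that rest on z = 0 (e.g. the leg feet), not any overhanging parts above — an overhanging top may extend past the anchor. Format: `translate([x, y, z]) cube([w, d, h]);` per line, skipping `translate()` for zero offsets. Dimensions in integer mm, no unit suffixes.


translate([351, 386, 0]) cube([1166, 256, 180]);
translate([351, 642, 180]) cube([1166, 256, 180]);
translate([351, 898, 360]) cube([1166, 256, 180]);
translate([351, 1154, 540]) cube([1166, 256, 180]);
translate([351, 1410, 720]) cube([1166, 256, 180]);
translate([351, 1666, 900]) cube([1166, 256, 180]);


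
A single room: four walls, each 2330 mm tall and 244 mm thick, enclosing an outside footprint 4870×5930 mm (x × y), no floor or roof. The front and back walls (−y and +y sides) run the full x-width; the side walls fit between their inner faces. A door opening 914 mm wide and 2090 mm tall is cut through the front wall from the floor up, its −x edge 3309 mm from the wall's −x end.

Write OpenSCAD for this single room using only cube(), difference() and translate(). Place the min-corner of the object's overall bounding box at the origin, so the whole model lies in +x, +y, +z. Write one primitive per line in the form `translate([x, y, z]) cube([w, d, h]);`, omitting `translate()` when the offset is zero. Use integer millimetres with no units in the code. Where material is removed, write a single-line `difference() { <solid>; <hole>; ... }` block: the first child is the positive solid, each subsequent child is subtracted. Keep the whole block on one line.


difference() { cube([4870, 244, 2330]); translate([3309, 0, 0]) cube([914, 244, 2090]); }
translate([0, 5686, 0]) cube([4870, 244, 2330]);
translate([0, 244, 0]) cube([244, 5442, 2330]);
translate([4626, 244, 0]) cube([244, 5442, 2330]);


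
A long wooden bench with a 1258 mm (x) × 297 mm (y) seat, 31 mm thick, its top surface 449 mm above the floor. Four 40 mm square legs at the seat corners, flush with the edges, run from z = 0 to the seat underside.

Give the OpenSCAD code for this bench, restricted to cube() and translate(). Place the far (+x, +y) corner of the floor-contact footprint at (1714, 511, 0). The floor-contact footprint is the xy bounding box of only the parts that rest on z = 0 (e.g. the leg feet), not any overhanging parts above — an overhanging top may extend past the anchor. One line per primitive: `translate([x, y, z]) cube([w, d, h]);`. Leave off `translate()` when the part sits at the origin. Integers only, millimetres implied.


translate([456, 214, 418]) cube([1258, 297, 31]);
translate([456, 214, 0]) cube([40, 40, 418]);
translate([456, 471, 0]) cube([40, 40, 418]);
translate([1674, 214, 0]) cube([40, 40, 418]);
translate([1674, 471, 0]) cube([40, 40, 418]);


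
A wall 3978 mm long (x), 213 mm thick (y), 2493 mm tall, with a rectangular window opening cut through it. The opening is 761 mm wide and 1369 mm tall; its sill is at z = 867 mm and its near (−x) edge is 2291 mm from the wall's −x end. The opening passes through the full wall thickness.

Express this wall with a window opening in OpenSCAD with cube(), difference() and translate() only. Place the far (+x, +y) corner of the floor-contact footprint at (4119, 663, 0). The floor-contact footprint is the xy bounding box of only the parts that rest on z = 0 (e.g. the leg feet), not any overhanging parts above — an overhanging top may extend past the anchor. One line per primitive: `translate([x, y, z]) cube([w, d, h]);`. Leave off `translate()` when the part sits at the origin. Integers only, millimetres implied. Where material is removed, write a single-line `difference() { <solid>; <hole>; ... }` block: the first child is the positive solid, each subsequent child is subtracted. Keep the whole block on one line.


difference() { translate([141, 450, 0]) cube([3978, 213, 2493]); translate([2432, 450, 867]) cube([761, 213, 1369]); }


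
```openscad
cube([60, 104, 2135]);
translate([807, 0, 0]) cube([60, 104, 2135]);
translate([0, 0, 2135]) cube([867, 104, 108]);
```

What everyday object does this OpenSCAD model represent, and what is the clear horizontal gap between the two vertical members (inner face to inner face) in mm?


A door frame. The clear opening width is 747 mm.

Two 2135 mm tall posts with a header on top — a door frame. The left jamb is 60 mm wide at x = 0; the right jamb starts at x = 807. The clear opening is 807 − 60 = 747 mm.


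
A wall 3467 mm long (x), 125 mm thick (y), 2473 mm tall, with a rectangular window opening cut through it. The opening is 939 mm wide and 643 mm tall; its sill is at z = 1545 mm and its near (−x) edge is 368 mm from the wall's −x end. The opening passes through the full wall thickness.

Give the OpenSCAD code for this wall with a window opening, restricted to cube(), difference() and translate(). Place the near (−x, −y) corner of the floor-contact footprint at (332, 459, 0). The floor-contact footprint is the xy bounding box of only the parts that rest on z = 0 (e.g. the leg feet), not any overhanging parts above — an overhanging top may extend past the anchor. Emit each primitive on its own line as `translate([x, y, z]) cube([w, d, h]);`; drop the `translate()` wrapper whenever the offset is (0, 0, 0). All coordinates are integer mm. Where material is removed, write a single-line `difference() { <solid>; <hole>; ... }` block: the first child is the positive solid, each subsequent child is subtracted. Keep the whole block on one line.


difference() { translate([332, 459, 0]) cube([3467, 125, 2473]); translate([700, 459, 1545]) cube([939, 125, 643]); }


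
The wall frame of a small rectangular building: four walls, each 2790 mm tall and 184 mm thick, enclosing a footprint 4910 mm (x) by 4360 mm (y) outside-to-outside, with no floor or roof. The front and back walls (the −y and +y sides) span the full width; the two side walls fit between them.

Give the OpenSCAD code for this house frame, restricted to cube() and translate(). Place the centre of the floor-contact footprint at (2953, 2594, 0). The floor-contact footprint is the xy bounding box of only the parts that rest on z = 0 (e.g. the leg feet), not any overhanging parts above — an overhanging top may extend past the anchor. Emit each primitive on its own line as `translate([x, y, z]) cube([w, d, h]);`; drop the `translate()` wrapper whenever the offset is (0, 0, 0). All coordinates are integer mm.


translate([498, 414, 0]) cube([4910, 184, 2790]);
translate([498, 4590, 0]) cube([4910, 184, 2790]);
translate([498, 598, 0]) cube([184, 3992, 2790]);
translate([5224, 598, 0]) cube([184, 3992, 2790]);


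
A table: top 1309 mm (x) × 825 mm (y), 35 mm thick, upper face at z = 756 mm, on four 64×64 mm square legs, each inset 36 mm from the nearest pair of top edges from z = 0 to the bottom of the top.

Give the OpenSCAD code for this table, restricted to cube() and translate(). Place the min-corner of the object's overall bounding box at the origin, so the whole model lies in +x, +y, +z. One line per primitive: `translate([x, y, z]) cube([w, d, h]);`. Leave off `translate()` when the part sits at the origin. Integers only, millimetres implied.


// leg_h = 756 - 35 = 721
translate([0, 0, 721]) cube([1309, 825, 35]);
translate([36, 36, 0]) cube([64, 64, 721]);
translate([1209, 36, 0]) cube([64, 64, 721]);
translate([36, 725, 0]) cube([64, 64, 721]);
translate([1209, 725, 0]) cube([64, 64, 721]);


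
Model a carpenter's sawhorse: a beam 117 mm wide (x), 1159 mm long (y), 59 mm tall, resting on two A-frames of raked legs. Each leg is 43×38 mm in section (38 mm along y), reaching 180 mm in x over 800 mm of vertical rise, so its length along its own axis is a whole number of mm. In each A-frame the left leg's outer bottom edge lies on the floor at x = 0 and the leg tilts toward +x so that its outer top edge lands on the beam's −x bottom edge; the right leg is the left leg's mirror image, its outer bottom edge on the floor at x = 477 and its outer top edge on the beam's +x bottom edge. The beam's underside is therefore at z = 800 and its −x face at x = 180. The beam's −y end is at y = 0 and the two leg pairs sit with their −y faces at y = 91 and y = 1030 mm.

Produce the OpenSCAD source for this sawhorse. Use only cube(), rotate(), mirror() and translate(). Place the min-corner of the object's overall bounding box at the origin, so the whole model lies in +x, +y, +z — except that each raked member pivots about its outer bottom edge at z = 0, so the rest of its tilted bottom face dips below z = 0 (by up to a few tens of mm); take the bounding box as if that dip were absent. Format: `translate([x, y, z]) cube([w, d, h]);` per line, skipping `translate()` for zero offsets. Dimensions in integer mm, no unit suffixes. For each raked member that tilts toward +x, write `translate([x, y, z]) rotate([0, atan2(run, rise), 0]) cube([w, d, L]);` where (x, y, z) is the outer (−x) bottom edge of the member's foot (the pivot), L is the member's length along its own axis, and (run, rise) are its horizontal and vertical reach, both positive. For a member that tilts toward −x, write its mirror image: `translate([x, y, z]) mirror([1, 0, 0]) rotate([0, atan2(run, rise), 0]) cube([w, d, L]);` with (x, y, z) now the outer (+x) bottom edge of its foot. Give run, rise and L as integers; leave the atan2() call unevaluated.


translate([180, 0, 800]) cube([117, 1159, 59]);
translate([0, 91, 0]) rotate([0, atan2(180, 800), 0]) cube([43, 38, 820]);
translate([477, 91, 0]) mirror([1, 0, 0]) rotate([0, atan2(180, 800), 0]) cube([43, 38, 820]);
translate([0, 1030, 0]) rotate([0, atan2(180, 800), 0]) cube([43, 38, 820]);
translate([477, 1030, 0]) mirror([1, 0, 0]) rotate([0, atan2(180, 800), 0]) cube([43, 38, 820]);


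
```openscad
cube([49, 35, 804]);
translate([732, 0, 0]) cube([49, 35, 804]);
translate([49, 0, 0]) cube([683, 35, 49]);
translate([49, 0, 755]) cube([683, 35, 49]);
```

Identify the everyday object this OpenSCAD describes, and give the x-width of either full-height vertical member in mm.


A picture frame. The border width is 49 mm.

Four thin pieces enclosing a rectangular opening — a picture frame. The two full-height stiles are 804 mm tall; the top rail sits at z = 755 and is 49 mm tall, so the border above the opening is 804 − 755 = 49 mm, matching the stile x-width.


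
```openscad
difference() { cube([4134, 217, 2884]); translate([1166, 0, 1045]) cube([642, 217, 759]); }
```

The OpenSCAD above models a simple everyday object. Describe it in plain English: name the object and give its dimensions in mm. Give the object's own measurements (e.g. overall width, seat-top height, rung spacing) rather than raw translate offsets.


A wall 4134 mm long (x), 217 mm thick (y), 2884 mm tall, with a rectangular window opening cut through it. The opening is 642 mm wide and 759 mm tall; its sill is at z = 1045 mm and its near (−x) edge is 1166 mm from the wall's −x end. The opening passes through the full wall thickness.


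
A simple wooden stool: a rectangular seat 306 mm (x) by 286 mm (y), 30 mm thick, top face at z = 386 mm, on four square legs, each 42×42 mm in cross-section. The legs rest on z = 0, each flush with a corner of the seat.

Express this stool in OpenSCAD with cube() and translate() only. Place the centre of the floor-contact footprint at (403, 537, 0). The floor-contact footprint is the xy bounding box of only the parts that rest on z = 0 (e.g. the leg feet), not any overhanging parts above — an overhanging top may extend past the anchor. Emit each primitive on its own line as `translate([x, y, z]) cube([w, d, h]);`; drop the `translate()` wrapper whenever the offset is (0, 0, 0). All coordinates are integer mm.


// leg_h = 386 - 30 = 356
translate([250, 394, 356]) cube([306, 286, 30]);
translate([250, 394, 0]) cube([42, 42, 356]);
translate([514, 394, 0]) cube([42, 42, 356]);
translate([250, 638, 0]) cube([42, 42, 356]);
translate([514, 638, 0]) cube([42, 42, 356]);


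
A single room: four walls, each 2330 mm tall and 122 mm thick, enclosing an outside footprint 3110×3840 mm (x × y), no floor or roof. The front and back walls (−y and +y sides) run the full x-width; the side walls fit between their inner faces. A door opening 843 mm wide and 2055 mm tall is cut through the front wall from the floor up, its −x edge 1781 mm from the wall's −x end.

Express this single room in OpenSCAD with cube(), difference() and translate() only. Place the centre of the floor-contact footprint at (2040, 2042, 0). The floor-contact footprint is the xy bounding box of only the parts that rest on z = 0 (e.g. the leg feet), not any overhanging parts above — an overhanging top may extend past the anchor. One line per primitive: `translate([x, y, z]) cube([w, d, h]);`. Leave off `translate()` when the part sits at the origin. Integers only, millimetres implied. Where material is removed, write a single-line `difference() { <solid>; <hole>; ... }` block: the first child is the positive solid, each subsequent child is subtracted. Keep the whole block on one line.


difference() { translate([485, 122, 0]) cube([3110, 122, 2330]); translate([2266, 122, 0]) cube([843, 122, 2055]); }
translate([485, 3840, 0]) cube([3110, 122, 2330]);
translate([485, 244, 0]) cube([122, 3596, 2330]);
translate([3473, 244, 0]) cube([122, 3596, 2330]);
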